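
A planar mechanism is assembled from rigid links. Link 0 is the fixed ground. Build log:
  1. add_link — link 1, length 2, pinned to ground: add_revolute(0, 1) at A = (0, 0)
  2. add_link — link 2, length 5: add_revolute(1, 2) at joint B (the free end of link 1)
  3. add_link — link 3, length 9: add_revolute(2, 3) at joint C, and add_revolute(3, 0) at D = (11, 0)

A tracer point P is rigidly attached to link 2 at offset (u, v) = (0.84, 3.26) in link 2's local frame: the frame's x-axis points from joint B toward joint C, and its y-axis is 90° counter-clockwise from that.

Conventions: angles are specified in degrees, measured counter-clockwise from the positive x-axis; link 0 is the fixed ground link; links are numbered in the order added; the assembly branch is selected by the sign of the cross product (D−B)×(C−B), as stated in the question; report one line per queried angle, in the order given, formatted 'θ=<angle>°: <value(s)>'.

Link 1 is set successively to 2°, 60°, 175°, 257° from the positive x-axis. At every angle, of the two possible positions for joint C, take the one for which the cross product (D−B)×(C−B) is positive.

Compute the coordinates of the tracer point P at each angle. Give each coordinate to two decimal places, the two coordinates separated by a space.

A=(0,0), D=(11.00,0)
θ=2°: B = A + 2.00·(cos2°, sin2°) = (1.9988, 0.0698)
θ=2°: |BD| = 9.0015
θ=2°: circle(B,5.00) ∩ circle(D,9.00): a=1.3901, h=4.8029
θ=2°:   candidates: C₊=(3.4261,4.8617) cross=43.233; C₋=(3.3516,-4.7437) cross=-43.233
θ=2°:   branch + wants cross > 0 → take C=(3.4261,4.8617) (cross=43.233)
θ=2°: ex = (C−B)/|BC| = (0.2855,0.9584); ey = (-0.9584,0.2855)
θ=2°: P = B + 0.84·ex + 3.26·ey = (-0.8858,1.8055)
θ=60°: B = A + 2.00·(cos60°, sin60°) = (1.0000, 1.7321)
θ=60°: |BD| = 10.1489
θ=60°: circle(B,5.00) ∩ circle(D,9.00): a=2.3155, h=4.4315
θ=60°:   candidates: C₊=(4.0379,5.7034) cross=44.975; C₋=(2.5253,-3.0296) cross=-44.975
θ=60°:   branch + wants cross > 0 → take C=(4.0379,5.7034) (cross=44.975)
θ=60°: ex = (C−B)/|BC| = (0.6076,0.7943); ey = (-0.7943,0.6076)
θ=60°: P = B + 0.84·ex + 3.26·ey = (-1.0789,4.3799)
θ=175°: B = A + 2.00·(cos175°, sin175°) = (-1.9924, 0.1743)
θ=175°: |BD| = 12.9936
θ=175°: circle(B,5.00) ∩ circle(D,9.00): a=4.3419, h=2.4796
θ=175°:   candidates: C₊=(2.3823,2.5954) cross=32.218; C₋=(2.3158,-2.3633) cross=-32.218
θ=175°:   branch + wants cross > 0 → take C=(2.3823,2.5954) (cross=32.218)
θ=175°: ex = (C−B)/|BC| = (0.8749,0.4842); ey = (-0.4842,0.8749)
θ=175°: P = B + 0.84·ex + 3.26·ey = (-2.8360,3.4334)
θ=257°: B = A + 2.00·(cos257°, sin257°) = (-0.4499, -1.9487)
θ=257°: |BD| = 11.6146
θ=257°: circle(B,5.00) ∩ circle(D,9.00): a=3.3965, h=3.6693
θ=257°:   candidates: C₊=(2.2828,2.2384) cross=42.617; C₋=(3.5141,-4.9961) cross=-42.617
θ=257°:   branch + wants cross > 0 → take C=(2.2828,2.2384) (cross=42.617)
θ=257°: ex = (C−B)/|BC| = (0.5465,0.8374); ey = (-0.8374,0.5465)
θ=257°: P = B + 0.84·ex + 3.26·ey = (-2.7208,0.5364)

θ=2°: -0.89 1.81
θ=60°: -1.08 4.38
θ=175°: -2.84 3.43
θ=257°: -2.72 0.54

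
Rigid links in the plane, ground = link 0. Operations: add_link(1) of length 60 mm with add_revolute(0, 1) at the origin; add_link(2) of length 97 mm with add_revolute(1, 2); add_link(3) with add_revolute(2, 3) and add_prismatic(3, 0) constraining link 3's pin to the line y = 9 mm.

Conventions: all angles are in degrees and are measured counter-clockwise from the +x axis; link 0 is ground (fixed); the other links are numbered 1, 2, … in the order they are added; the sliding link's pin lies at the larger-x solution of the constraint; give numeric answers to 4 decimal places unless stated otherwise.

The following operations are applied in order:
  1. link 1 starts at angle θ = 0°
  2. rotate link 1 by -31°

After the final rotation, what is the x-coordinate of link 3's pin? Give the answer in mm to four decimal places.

geometry: r = 60 mm, L = 97 mm, e = 9 mm; θ starts at 0°
rotate link 1 by -31°: θ ← 0° -31° = -31°
crank pin P = (r cos θ, r sin θ) = (51.430038, -30.902284)
h = r sin θ − e = -30.902284 − 9 = -39.902284
x = r cos θ + √(L² − h²) = 51.430038 + 88.412712 = 139.842750

139.8428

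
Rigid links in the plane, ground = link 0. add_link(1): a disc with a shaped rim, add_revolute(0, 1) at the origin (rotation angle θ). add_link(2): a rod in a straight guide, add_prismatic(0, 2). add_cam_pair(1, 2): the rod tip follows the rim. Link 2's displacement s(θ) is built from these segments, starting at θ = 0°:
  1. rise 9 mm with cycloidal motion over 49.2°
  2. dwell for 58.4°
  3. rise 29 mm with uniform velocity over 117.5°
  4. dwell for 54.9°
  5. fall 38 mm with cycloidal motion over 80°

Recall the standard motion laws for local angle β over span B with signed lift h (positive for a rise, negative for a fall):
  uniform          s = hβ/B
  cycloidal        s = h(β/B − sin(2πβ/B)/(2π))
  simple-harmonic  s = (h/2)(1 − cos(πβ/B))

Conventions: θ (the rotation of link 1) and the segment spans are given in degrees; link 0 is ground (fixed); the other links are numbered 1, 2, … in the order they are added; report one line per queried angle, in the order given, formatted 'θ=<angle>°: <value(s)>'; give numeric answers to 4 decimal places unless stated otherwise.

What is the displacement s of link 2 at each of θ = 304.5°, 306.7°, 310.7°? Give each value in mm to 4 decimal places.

segment 1 (0° to 49.2°, cycloidal, h = 9) is passed completely: s = 0.0000 + (9) = 9.0000
segment 2 (49.2° to 107.6°, dwell): s unchanged at 9.0000
segment 3 (107.6° to 225.1°, uniform, h = 29) is passed completely: s = 9.0000 + (29) = 38.0000
segment 4 (225.1° to 280°, dwell): s unchanged at 38.0000
θ = 304.5° falls in segment 5 (280° to 360°, cycloidal, h = -38): β = 304.5 − 280 = 24.5°, B = 80°; Δs = -38·(0.3063 − sin(2π·0.3063)/(2π)) = -5.9634; s = 38.0000 − 5.9634 = 32.0366
θ = 306.7° falls in segment 5 (280° to 360°, cycloidal, h = -38): β = 306.7 − 280 = 26.7°, B = 80°; Δs = -38·(0.3337 − sin(2π·0.3337)/(2π)) = -7.4528; s = 38.0000 − 7.4528 = 30.5472
θ = 310.7° falls in segment 5 (280° to 360°, cycloidal, h = -38): β = 310.7 − 280 = 30.7°, B = 80°; Δs = -38·(0.3837 − sin(2π·0.3837)/(2π)) = -10.5475; s = 38.0000 − 10.5475 = 27.4525

θ=304.5°: 32.0366
θ=306.7°: 30.5472
θ=310.7°: 27.4525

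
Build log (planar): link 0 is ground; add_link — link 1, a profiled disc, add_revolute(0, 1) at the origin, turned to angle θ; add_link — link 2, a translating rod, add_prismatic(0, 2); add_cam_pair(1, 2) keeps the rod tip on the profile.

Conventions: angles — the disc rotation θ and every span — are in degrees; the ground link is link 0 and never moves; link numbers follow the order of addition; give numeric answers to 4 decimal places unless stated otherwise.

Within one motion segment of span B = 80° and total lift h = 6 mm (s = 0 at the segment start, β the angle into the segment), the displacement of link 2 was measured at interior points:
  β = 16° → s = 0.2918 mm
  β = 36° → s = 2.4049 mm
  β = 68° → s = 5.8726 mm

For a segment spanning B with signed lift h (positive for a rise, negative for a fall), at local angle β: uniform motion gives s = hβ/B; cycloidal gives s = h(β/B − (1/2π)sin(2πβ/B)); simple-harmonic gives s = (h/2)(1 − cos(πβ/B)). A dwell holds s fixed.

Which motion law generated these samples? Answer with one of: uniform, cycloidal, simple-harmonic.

candidates at β/B = r: uniform s = h·r (linear in β); cycloidal s = h·(r − sin(2πr)/(2π)); simple-harmonic s = (h/2)(1 − cos(πr))
β=16°: printed 0.2918 | uniform 1.2000, cycloidal 0.2918, simple-harmonic 0.5729
β=36°: printed 2.4049 | uniform 2.7000, cycloidal 2.4049, simple-harmonic 2.5307
β=68°: printed 5.8726 | uniform 5.1000, cycloidal 5.8726, simple-harmonic 5.6730
only one law matches every sample → cycloidal

cycloidal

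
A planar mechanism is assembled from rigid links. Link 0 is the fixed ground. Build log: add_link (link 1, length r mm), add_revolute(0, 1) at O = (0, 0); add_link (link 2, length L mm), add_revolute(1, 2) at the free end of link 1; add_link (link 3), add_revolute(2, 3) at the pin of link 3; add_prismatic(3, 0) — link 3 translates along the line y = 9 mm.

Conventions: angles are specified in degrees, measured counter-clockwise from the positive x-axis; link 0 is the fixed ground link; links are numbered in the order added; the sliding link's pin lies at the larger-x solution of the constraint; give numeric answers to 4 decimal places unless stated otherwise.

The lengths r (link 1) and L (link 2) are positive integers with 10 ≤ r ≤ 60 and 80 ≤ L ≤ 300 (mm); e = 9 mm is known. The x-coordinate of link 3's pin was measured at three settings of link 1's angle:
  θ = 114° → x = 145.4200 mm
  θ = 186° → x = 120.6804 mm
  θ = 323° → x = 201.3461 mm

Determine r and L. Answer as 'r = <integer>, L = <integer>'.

constraint per measurement: (x − r cos θ)² + (r sin θ − e)² = L²
subtracting the θ₁ and θ₂ equations cancels the r² and L² terms:
r = (x₁² − x₂²) / (2[(x₁cos θ₁ + e sin θ₁) − (x₂cos θ₂ + e sin θ₂)]) = 46.9999 → r = 47
L² = (x₁ − r cos θ₁)² + (r sin θ₁ − e)² = 28223.9954 → L = 168.0000 → L = 168
check at θ₃=323°: x = 201.3461 (printed 201.3461) ✓

r = 47, L = 168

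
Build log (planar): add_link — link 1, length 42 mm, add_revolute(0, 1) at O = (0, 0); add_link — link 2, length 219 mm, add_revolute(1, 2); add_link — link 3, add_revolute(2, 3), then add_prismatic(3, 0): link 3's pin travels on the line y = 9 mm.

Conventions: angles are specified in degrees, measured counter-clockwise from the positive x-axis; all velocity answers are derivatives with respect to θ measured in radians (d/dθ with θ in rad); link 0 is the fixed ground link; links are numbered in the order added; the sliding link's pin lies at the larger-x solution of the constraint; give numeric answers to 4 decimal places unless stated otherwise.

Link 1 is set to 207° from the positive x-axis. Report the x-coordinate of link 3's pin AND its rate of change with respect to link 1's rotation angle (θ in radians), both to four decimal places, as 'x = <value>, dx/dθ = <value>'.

geometry: r = 42 mm, L = 219 mm, e = 9 mm
crank pin P = (r cos θ, r sin θ) = (-37.422274, -19.067601)
h = r sin θ − e = -19.067601 − 9 = -28.067601
x = r cos θ + √(L² − h²) = -37.422274 + 217.193945 = 179.771671
dx/dθ = −r sin θ − h·r cos θ/√(L² − h²) (θ in radians; h = -28.067601) = 14.231585

x = 179.7717, dx/dθ = 14.2316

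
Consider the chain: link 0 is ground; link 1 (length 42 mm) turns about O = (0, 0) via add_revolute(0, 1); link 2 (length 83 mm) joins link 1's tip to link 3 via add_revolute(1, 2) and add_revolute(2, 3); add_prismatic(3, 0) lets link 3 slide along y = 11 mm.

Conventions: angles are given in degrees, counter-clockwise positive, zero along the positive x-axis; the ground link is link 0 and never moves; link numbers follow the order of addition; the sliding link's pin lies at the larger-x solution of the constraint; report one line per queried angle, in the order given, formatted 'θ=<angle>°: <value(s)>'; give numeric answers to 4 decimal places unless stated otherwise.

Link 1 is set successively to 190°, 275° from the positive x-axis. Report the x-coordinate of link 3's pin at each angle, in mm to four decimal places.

geometry: r = 42 mm, L = 83 mm, e = 11 mm
θ=190°: crank pin P = (r cos θ, r sin θ) = (-41.361926, -7.293223)
θ=190°: h = r sin θ − e = -7.293223 − 11 = -18.293223
θ=190°: x = r cos θ + √(L² − h²) = -41.361926 + 80.958989 = 39.597064
θ=275°: crank pin P = (r cos θ, r sin θ) = (3.660541, -41.840177)
θ=275°: h = r sin θ − e = -41.840177 − 11 = -52.840177
θ=275°: x = r cos θ + √(L² − h²) = 3.660541 + 64.007153 = 67.667694

θ=190°: 39.5971
θ=275°: 67.6677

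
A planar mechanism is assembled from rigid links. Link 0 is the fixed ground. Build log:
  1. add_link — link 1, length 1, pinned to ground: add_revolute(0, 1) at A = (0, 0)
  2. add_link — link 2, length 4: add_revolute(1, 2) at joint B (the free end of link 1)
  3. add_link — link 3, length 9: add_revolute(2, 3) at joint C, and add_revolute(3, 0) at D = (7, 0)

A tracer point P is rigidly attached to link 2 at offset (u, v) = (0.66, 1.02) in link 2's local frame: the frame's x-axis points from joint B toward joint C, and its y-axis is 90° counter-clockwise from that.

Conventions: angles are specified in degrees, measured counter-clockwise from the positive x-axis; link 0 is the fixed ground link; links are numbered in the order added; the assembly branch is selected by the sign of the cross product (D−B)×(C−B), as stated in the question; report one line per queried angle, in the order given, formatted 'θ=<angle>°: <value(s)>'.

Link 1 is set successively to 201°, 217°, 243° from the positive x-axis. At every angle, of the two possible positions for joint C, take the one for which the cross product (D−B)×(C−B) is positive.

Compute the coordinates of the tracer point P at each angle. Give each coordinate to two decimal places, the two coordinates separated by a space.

A=(0,0), D=(7.00,0)
θ=201°: B = A + 1.00·(cos201°, sin201°) = (-0.9336, -0.3584)
θ=201°: |BD| = 7.9417
θ=201°: circle(B,4.00) ∩ circle(D,9.00): a=-0.1215, h=3.9982
θ=201°:   candidates: C₊=(-1.2354,3.6302) cross=31.752; C₋=(-0.8745,-4.3579) cross=-31.752
θ=201°:   branch + wants cross > 0 → take C=(-1.2354,3.6302) (cross=31.752)
θ=201°: ex = (C−B)/|BC| = (-0.0754,0.9971); ey = (-0.9971,-0.0754)
θ=201°: P = B + 0.66·ex + 1.02·ey = (-2.0005,0.2228)
θ=217°: B = A + 1.00·(cos217°, sin217°) = (-0.7986, -0.6018)
θ=217°: |BD| = 7.8218
θ=217°: circle(B,4.00) ∩ circle(D,9.00): a=-0.2441, h=3.9925
θ=217°:   candidates: C₊=(-1.3492,3.3601) cross=31.229; C₋=(-0.7349,-4.6013) cross=-31.229
θ=217°:   branch + wants cross > 0 → take C=(-1.3492,3.3601) (cross=31.229)
θ=217°: ex = (C−B)/|BC| = (-0.1376,0.9905); ey = (-0.9905,-0.1376)
θ=217°: P = B + 0.66·ex + 1.02·ey = (-1.8998,-0.0885)
θ=243°: B = A + 1.00·(cos243°, sin243°) = (-0.4540, -0.8910)
θ=243°: |BD| = 7.5071
θ=243°: circle(B,4.00) ∩ circle(D,9.00): a=-0.5757, h=3.9583
θ=243°:   candidates: C₊=(-1.4955,2.9710) cross=29.716; C₋=(-0.5558,-4.8897) cross=-29.716
θ=243°:   branch + wants cross > 0 → take C=(-1.4955,2.9710) (cross=29.716)
θ=243°: ex = (C−B)/|BC| = (-0.2604,0.9655); ey = (-0.9655,-0.2604)
θ=243°: P = B + 0.66·ex + 1.02·ey = (-1.6107,-0.5193)

θ=201°: -2.00 0.22
θ=217°: -1.90 -0.09
θ=243°: -1.61 -0.52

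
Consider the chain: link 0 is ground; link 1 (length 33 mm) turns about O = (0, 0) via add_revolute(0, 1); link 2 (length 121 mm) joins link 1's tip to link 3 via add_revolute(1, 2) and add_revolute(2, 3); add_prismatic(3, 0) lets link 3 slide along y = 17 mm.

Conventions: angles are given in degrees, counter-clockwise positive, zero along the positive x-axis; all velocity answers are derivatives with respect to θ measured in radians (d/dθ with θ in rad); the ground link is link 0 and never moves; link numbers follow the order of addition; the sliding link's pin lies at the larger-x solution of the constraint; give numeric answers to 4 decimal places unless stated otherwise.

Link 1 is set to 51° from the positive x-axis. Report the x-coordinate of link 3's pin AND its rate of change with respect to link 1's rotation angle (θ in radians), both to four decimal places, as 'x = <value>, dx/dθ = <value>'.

geometry: r = 33 mm, L = 121 mm, e = 17 mm
crank pin P = (r cos θ, r sin θ) = (20.767573, 25.645817)
h = r sin θ − e = 25.645817 − 17 = 8.645817
x = r cos θ + √(L² − h²) = 20.767573 + 120.690720 = 141.458293
dx/dθ = −r sin θ − h·r cos θ/√(L² − h²) (θ in radians; h = 8.645817) = -27.133525

x = 141.4583, dx/dθ = -27.1335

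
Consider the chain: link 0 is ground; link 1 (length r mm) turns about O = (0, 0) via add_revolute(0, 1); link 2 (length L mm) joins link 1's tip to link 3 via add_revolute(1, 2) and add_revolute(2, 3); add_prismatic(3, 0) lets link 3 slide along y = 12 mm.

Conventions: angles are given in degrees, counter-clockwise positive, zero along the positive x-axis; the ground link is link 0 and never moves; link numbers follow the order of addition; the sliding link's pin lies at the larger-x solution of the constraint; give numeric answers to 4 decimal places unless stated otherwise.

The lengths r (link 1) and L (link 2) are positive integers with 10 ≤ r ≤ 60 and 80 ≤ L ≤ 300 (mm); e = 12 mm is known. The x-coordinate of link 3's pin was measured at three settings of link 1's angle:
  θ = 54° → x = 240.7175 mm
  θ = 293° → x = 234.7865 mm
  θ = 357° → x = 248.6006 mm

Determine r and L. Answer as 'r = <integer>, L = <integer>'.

constraint per measurement: (x − r cos θ)² + (r sin θ − e)² = L²
subtracting the θ₁ and θ₂ equations cancels the r² and L² terms:
r = (x₁² − x₂²) / (2[(x₁cos θ₁ + e sin θ₁) − (x₂cos θ₂ + e sin θ₂)]) = 19.9998 → r = 20
L² = (x₁ − r cos θ₁)² + (r sin θ₁ − e)² = 52440.9788 → L = 229.0000 → L = 229
check at θ₃=357°: x = 248.6006 (printed 248.6006) ✓

r = 20, L = 229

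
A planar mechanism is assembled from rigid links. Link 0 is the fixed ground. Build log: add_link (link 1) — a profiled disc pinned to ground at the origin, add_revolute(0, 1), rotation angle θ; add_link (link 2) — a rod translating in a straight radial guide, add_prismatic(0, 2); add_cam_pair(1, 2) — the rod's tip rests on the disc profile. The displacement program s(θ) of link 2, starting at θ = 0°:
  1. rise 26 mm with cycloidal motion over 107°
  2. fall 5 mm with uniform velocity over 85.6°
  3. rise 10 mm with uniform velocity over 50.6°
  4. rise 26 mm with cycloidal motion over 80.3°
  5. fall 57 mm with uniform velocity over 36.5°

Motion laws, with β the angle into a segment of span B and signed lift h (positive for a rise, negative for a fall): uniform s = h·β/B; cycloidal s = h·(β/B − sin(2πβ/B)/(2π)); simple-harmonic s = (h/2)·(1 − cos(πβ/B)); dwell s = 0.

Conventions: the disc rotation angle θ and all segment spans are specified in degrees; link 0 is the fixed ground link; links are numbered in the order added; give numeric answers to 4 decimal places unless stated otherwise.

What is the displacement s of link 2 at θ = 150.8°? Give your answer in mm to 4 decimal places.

seg 1 [0°–107°] cycloidal, h=26: full span → s += 26 → s = 26.0000
seg 2 [107°–192.6°] uniform, h=-5: θ=150.8° here. β=43.8, B=85.6. -5·43.8/85.6 = -2.5584 → s = 23.4416

23.4416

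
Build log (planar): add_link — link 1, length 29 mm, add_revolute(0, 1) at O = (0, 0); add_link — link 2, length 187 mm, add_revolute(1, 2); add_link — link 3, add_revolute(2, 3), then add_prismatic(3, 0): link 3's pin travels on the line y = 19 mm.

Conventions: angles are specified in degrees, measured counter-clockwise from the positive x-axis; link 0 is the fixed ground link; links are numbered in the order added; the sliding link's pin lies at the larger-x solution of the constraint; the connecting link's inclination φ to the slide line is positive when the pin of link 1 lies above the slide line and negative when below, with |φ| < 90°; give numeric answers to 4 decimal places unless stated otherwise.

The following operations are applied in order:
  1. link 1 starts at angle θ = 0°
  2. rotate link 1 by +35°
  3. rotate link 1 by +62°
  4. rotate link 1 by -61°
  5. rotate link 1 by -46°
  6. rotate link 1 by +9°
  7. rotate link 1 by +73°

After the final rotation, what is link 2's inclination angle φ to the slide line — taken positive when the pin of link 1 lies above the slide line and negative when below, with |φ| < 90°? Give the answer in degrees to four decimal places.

geometry: r = 29 mm, L = 187 mm, e = 19 mm; θ starts at 0°
rotate link 1 by +35°: θ ← 0° +35° = 35°
rotate link 1 by +62°: θ ← 35° +62° = 97°
rotate link 1 by -61°: θ ← 97° -61° = 36°
rotate link 1 by -46°: θ ← 36° -46° = -10°
rotate link 1 by +9°: θ ← -10° +9° = -1°
rotate link 1 by +73°: θ ← -1° +73° = 72°
h = r sin θ − e = 27.580639 − 19 = 8.580639
sin φ = h / L = 8.580639 / 187 = 0.04588577
φ = arcsin(0.04588577) = 2.629984°

2.6300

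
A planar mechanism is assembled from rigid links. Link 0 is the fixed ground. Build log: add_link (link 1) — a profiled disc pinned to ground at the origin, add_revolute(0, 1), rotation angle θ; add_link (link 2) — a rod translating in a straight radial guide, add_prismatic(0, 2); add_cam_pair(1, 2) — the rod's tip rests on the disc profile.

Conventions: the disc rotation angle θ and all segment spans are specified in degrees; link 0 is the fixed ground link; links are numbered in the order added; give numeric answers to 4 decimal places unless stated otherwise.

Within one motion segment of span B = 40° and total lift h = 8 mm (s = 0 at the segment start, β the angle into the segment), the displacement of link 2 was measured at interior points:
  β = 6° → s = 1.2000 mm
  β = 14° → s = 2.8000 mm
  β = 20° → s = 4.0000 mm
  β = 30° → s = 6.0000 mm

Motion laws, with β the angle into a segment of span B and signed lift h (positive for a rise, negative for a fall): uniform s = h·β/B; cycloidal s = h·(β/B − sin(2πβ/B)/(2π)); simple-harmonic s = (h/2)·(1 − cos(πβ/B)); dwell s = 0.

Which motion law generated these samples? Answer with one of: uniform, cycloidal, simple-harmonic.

candidates at β/B = r: uniform s = h·r (linear in β); cycloidal s = h·(r − sin(2πr)/(2π)); simple-harmonic s = (h/2)(1 − cos(πr))
β=6°: printed 1.2000 | uniform 1.2000, cycloidal 0.1699, simple-harmonic 0.4360
β=14°: printed 2.8000 | uniform 2.8000, cycloidal 1.7699, simple-harmonic 2.1840
β=20°: printed 4.0000 | uniform 4.0000, cycloidal 4.0000, simple-harmonic 4.0000
β=30°: printed 6.0000 | uniform 6.0000, cycloidal 7.2732, simple-harmonic 6.8284
only one law matches every sample → uniform

uniform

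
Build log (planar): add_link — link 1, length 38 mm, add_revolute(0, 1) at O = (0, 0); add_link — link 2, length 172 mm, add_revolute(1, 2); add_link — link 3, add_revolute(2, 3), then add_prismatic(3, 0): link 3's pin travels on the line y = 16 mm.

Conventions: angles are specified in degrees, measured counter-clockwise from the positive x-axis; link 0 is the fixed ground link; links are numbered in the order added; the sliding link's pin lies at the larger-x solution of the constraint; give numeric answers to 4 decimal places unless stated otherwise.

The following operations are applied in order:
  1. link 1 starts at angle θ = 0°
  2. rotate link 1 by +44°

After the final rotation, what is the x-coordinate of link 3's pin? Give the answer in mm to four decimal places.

geometry: r = 38 mm, L = 172 mm, e = 16 mm; θ starts at 0°
rotate link 1 by +44°: θ ← 0° +44° = 44°
crank pin P = (r cos θ, r sin θ) = (27.334912, 26.397018)
h = r sin θ − e = 26.397018 − 16 = 10.397018
x = r cos θ + √(L² − h²) = 27.334912 + 171.685474 = 199.020387

199.0204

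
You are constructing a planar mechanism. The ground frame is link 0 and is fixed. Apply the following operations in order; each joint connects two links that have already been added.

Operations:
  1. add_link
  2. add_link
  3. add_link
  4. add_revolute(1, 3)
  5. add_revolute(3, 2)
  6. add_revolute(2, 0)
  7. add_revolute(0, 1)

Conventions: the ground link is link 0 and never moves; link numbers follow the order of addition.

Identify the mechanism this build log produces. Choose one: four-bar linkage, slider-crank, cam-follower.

links: 4 (incl. ground); joints: 4 revolute, 0 prismatic, 0 higher (cam) pair, forming one closed loop
4 links in a single 4R loop → four-bar linkage

four-bar linkage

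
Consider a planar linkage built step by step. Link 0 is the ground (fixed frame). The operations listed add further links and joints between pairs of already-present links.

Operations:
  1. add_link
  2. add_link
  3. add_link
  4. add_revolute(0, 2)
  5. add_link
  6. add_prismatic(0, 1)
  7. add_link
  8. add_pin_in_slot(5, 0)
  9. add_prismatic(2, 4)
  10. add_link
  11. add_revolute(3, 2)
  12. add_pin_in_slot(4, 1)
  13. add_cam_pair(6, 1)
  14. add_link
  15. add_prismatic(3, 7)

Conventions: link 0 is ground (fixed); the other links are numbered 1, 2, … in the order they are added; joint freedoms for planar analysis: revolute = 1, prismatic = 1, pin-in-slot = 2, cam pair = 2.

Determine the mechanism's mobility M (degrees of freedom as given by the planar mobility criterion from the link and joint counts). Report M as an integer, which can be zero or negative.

ground; <1,0,0>
#1 <2,0,0>
#2 <3,0,0>
#3 <4,0,0>
R:0↔2 J1 <4,1,0>
#4 <5,1,0>
P:0↔1 J1 <5,2,0>
#5 <6,2,0>
PS:5↔0 J2 <6,2,1>
P:2↔4 J1 <6,3,1>
#6 <7,3,1>
R:3↔2 J1 <7,4,1>
PS:4↔1 J2 <7,4,2>
C:6↔1 J2 <7,4,3>
#7 <8,4,3>
P:3↔7 J1 <8,5,3>
3×7 − 2×5 − 1×3 = 8

M = 8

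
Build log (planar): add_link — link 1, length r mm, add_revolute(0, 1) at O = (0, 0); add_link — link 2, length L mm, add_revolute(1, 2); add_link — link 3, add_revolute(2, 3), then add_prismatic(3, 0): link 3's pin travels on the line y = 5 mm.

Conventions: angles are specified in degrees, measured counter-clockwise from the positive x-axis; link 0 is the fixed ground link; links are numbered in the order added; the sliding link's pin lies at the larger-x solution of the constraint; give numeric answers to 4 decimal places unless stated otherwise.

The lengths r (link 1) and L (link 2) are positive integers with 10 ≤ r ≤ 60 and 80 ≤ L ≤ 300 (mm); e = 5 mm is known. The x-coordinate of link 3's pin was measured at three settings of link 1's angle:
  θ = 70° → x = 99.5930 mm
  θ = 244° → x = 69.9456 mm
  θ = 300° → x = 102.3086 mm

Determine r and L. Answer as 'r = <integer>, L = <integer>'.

constraint per measurement: (x − r cos θ)² + (r sin θ − e)² = L²
subtracting the θ₁ and θ₂ equations cancels the r² and L² terms:
r = (x₁² − x₂²) / (2[(x₁cos θ₁ + e sin θ₁) − (x₂cos θ₂ + e sin θ₂)]) = 34.0000 → r = 34
L² = (x₁ − r cos θ₁)² + (r sin θ₁ − e)² = 8463.9989 → L = 92.0000 → L = 92
check at θ₃=300°: x = 102.3086 (printed 102.3086) ✓

r = 34, L = 92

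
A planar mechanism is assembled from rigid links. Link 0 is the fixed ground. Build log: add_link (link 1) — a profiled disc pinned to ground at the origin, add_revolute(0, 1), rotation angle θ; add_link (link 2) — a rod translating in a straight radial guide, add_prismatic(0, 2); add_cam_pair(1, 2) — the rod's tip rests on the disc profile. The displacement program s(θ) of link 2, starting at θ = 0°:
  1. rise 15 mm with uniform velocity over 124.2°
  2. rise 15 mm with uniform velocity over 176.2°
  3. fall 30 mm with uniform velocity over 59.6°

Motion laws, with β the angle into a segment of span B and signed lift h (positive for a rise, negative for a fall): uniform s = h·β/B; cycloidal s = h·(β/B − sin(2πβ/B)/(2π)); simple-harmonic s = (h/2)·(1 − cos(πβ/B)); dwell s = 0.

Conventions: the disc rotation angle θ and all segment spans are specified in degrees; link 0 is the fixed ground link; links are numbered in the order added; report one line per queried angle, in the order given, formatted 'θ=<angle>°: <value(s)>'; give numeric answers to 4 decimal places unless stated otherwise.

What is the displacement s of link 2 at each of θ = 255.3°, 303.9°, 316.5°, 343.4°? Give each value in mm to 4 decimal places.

seg 1 [0°–124.2°] uniform, h=15: full span → s += 15 → s = 15.0000
seg 2 [124.2°–300.4°] uniform, h=15: θ=255.3° here. β=131.1, B=176.2. 15·131.1/176.2 = 11.1606 → s = 26.1606
seg 2 [124.2°–300.4°] uniform, h=15: full span → s += 15 → s = 30.0000
seg 3 [300.4°–360°] uniform, h=-30: θ=303.9° here. β=3.5, B=59.6. -30·3.5/59.6 = -1.7617 → s = 28.2383
seg 3 [300.4°–360°] uniform, h=-30: θ=316.5° here. β=16.1, B=59.6. -30·16.1/59.6 = -8.1040 → s = 21.8960
seg 3 [300.4°–360°] uniform, h=-30: θ=343.4° here. β=43, B=59.6. -30·43/59.6 = -21.6443 → s = 8.3557

θ=255.3°: 26.1606
θ=303.9°: 28.2383
θ=316.5°: 21.8960
θ=343.4°: 8.3557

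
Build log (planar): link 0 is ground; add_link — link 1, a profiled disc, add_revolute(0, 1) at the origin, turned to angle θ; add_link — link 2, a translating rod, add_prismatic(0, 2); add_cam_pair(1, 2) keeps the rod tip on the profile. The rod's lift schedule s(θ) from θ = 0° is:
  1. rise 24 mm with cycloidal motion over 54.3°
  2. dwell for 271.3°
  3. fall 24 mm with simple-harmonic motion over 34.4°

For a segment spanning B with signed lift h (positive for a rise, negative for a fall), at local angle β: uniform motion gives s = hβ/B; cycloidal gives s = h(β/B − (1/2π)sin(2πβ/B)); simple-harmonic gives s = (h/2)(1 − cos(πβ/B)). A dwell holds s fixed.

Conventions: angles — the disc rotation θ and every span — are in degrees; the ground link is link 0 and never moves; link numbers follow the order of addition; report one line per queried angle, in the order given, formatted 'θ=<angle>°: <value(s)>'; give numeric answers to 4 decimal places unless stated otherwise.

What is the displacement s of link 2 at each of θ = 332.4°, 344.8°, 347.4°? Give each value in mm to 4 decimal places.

seg 1 [0°–54.3°] cycloidal, h=24: full span → s += 24 → s = 24.0000
seg 2 [54.3°–325.6°] dwell: s stays 24.0000
seg 3 [325.6°–360°] simple-harmonic, h=-24: θ=332.4° here. β=6.8, B=34.4. -24/2·(1 − cos(π·0.1977)) = -2.2405 → s = 21.7595
seg 3 [325.6°–360°] simple-harmonic, h=-24: θ=344.8° here. β=19.2, B=34.4. -24/2·(1 − cos(π·0.5581)) = -14.1796 → s = 9.8204
seg 3 [325.6°–360°] simple-harmonic, h=-24: θ=347.4° here. β=21.8, B=34.4. -24/2·(1 − cos(π·0.6337)) = -16.8942 → s = 7.1058

θ=332.4°: 21.7595
θ=344.8°: 9.8204
θ=347.4°: 7.1058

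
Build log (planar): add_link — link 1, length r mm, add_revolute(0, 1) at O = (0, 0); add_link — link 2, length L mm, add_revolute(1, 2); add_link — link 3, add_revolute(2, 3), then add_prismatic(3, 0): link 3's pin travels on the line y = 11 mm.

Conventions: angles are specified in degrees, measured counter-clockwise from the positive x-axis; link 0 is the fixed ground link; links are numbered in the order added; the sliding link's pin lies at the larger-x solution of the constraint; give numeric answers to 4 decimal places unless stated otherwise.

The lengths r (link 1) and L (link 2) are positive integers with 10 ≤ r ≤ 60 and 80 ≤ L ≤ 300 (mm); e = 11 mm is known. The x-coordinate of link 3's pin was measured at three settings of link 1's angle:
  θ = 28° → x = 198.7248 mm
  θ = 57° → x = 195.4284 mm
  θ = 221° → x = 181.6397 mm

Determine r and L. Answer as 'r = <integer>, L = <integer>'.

constraint per measurement: (x − r cos θ)² + (r sin θ − e)² = L²
subtracting the θ₁ and θ₂ equations cancels the r² and L² terms:
r = (x₁² − x₂²) / (2[(x₁cos θ₁ + e sin θ₁) − (x₂cos θ₂ + e sin θ₂)]) = 10.0000 → r = 10
L² = (x₁ − r cos θ₁)² + (r sin θ₁ − e)² = 36099.9907 → L = 190.0000 → L = 190
check at θ₃=221°: x = 181.6397 (printed 181.6397) ✓

r = 10, L = 190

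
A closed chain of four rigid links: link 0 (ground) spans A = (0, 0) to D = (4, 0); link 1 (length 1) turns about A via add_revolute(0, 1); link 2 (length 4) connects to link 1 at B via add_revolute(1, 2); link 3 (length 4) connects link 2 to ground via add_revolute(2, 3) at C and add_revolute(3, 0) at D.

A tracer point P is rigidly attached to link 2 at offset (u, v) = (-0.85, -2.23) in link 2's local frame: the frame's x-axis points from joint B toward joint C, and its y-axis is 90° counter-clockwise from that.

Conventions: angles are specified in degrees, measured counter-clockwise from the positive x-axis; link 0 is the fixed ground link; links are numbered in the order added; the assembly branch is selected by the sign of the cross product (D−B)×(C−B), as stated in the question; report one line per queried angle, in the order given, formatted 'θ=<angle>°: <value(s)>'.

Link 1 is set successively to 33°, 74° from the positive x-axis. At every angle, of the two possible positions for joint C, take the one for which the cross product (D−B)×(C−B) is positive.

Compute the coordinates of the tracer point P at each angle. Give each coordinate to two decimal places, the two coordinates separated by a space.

A=(0,0), D=(4.00,0)
θ=33°: B = A + 1.00·(cos33°, sin33°) = (0.8387, 0.5446)
θ=33°: |BD| = 3.2079
θ=33°: circle(B,4.00) ∩ circle(D,4.00): a=1.6040, h=3.6643
θ=33°:   candidates: C₊=(3.0415,3.8835) cross=11.755; C₋=(1.7972,-3.3388) cross=-11.755
θ=33°:   branch + wants cross > 0 → take C=(3.0415,3.8835) (cross=11.755)
θ=33°: ex = (C−B)/|BC| = (0.5507,0.8347); ey = (-0.8347,0.5507)
θ=33°: P = B + -0.85·ex + -2.23·ey = (2.2320,-1.3929)
θ=74°: B = A + 1.00·(cos74°, sin74°) = (0.2756, 0.9613)
θ=74°: |BD| = 3.8464
θ=74°: circle(B,4.00) ∩ circle(D,4.00): a=1.9232, h=3.5073
θ=74°:   candidates: C₊=(3.0143,3.8767) cross=13.491; C₋=(1.2613,-2.9154) cross=-13.491
θ=74°:   branch + wants cross > 0 → take C=(3.0143,3.8767) (cross=13.491)
θ=74°: ex = (C−B)/|BC| = (0.6847,0.7288); ey = (-0.7288,0.6847)
θ=74°: P = B + -0.85·ex + -2.23·ey = (1.3190,-1.1851)

θ=33°: 2.23 -1.39
θ=74°: 1.32 -1.19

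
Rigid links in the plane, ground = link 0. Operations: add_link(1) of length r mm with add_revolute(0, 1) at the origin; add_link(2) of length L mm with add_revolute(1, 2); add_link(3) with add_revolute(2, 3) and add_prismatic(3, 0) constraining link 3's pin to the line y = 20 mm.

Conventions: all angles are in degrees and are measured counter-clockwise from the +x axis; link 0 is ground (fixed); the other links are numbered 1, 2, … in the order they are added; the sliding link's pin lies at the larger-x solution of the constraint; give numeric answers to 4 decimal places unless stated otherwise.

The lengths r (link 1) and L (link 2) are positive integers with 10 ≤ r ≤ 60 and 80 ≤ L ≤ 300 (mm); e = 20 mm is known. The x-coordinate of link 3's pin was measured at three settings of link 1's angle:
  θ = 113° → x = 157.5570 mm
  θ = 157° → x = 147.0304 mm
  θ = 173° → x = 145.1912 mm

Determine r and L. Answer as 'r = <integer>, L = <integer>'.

constraint per measurement: (x − r cos θ)² + (r sin θ − e)² = L²
subtracting the θ₁ and θ₂ equations cancels the r² and L² terms:
r = (x₁² − x₂²) / (2[(x₁cos θ₁ + e sin θ₁) − (x₂cos θ₂ + e sin θ₂)]) = 19.0001 → r = 19
L² = (x₁ − r cos θ₁)² + (r sin θ₁ − e)² = 27224.9967 → L = 165.0000 → L = 165
check at θ₃=173°: x = 145.1912 (printed 145.1912) ✓

r = 19, L = 165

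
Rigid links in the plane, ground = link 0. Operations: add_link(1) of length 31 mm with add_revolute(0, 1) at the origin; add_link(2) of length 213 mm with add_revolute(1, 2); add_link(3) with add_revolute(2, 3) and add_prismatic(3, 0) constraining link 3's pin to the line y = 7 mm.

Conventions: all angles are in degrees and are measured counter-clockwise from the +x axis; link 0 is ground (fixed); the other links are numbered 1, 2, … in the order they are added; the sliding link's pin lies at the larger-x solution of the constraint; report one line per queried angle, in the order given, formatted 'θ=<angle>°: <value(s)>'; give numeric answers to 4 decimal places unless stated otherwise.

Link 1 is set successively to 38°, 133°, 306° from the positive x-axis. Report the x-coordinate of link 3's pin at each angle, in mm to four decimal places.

geometry: r = 31 mm, L = 213 mm, e = 7 mm
θ=38°: crank pin P = (r cos θ, r sin θ) = (24.428333, 19.085506)
θ=38°: h = r sin θ − e = 19.085506 − 7 = 12.085506
θ=38°: x = r cos θ + √(L² − h²) = 24.428333 + 212.656861 = 237.085194
θ=133°: crank pin P = (r cos θ, r sin θ) = (-21.141949, 22.671965)
θ=133°: h = r sin θ − e = 22.671965 − 7 = 15.671965
θ=133°: x = r cos θ + √(L² − h²) = -21.141949 + 212.422667 = 191.280718
θ=306°: crank pin P = (r cos θ, r sin θ) = (18.221343, -25.079527)
θ=306°: h = r sin θ − e = -25.079527 − 7 = -32.079527
θ=306°: x = r cos θ + √(L² − h²) = 18.221343 + 210.570425 = 228.791768

θ=38°: 237.0852
θ=133°: 191.2807
θ=306°: 228.7918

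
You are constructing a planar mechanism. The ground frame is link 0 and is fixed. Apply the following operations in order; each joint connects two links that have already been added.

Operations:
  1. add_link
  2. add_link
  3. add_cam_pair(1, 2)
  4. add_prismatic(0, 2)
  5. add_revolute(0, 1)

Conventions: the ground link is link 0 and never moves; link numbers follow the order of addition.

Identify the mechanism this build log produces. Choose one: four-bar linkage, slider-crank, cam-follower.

links: 3 (incl. ground); joints: 1 revolute, 1 prismatic, 1 higher (cam) pair, forming one closed loop
3 links, revolute + prismatic + higher pair in one loop → cam-follower

cam-follower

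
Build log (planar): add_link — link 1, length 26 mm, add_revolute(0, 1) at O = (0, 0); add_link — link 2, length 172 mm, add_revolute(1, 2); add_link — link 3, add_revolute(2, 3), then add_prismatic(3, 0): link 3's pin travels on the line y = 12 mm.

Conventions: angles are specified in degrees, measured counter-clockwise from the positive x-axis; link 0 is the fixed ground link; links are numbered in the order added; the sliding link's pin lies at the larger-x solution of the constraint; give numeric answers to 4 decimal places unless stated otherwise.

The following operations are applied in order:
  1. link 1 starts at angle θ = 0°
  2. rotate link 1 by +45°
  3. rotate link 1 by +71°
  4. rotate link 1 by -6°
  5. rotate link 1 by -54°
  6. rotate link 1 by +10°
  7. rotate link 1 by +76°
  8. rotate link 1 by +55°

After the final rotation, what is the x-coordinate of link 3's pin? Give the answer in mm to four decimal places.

geometry: r = 26 mm, L = 172 mm, e = 12 mm; θ starts at 0°
rotate link 1 by +45°: θ ← 0° +45° = 45°
rotate link 1 by +71°: θ ← 45° +71° = 116°
rotate link 1 by -6°: θ ← 116° -6° = 110°
rotate link 1 by -54°: θ ← 110° -54° = 56°
rotate link 1 by +10°: θ ← 56° +10° = 66°
rotate link 1 by +76°: θ ← 66° +76° = 142°
rotate link 1 by +55°: θ ← 142° +55° = 197°
crank pin P = (r cos θ, r sin θ) = (-24.863924, -7.601664)
h = r sin θ − e = -7.601664 − 12 = -19.601664
x = r cos θ + √(L² − h²) = -24.863924 + 170.879416 = 146.015492

146.0155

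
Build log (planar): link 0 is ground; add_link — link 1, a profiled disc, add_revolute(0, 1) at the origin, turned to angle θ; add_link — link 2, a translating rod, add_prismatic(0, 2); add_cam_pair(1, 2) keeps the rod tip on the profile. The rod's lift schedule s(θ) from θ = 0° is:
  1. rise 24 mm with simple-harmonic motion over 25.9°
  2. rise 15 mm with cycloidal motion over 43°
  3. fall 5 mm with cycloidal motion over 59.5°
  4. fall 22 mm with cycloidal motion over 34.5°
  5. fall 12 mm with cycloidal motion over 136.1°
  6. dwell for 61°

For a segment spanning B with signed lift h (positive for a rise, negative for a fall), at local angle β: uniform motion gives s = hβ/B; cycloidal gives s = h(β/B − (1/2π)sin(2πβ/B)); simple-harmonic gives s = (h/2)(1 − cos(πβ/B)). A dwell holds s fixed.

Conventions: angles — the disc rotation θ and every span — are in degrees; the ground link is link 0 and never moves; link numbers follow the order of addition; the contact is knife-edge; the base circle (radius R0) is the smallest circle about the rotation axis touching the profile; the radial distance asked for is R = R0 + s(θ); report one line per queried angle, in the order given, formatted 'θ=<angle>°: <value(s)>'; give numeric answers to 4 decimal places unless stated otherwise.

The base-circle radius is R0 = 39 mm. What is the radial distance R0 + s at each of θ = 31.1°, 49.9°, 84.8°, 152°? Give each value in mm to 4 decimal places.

seg 1 [0°–25.9°] simple-harmonic, h=24: full span → s += 24 → s = 24.0000
seg 2 [25.9°–68.9°] cycloidal, h=15: θ=31.1° here. β=5.2, B=43. 15·(0.1209 − sin(2π·0.1209)/(2π)) = 0.1696 → s = 24.1696
seg 2 [25.9°–68.9°] cycloidal, h=15: θ=49.9° here. β=24, B=43. 15·(0.5581 − sin(2π·0.5581)/(2π)) = 9.2249 → s = 33.2249
seg 2 [25.9°–68.9°] cycloidal, h=15: full span → s += 15 → s = 39.0000
seg 3 [68.9°–128.4°] cycloidal, h=-5: θ=84.8° here. β=15.9, B=59.5. -5·(0.2672 − sin(2π·0.2672)/(2π)) = -0.5450 → s = 38.4550
seg 3 [68.9°–128.4°] cycloidal, h=-5: full span → s += -5 → s = 34.0000
seg 4 [128.4°–162.9°] cycloidal, h=-22: θ=152° here. β=23.6, B=34.5. -22·(0.6841 − sin(2π·0.6841)/(2π)) = -18.2544 → s = 15.7456
θ=31.1°: R = R0 + s = 39 + 24.1696 = 63.1696
θ=49.9°: R = R0 + s = 39 + 33.2249 = 72.2249
θ=84.8°: R = R0 + s = 39 + 38.4550 = 77.4550
θ=152°: R = R0 + s = 39 + 15.7456 = 54.7456

θ=31.1°: 63.1696
θ=49.9°: 72.2249
θ=84.8°: 77.4550
θ=152°: 54.7456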